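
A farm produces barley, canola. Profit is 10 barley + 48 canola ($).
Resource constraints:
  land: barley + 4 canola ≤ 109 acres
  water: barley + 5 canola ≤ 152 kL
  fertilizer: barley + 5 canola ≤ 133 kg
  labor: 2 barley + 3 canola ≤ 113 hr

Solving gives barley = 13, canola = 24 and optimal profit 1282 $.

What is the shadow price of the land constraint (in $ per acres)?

2

Check each constraint at x*: land 109/109 (tight); water 133/152 (slack 19); fertilizer 133/133 (tight); labor 98/113 (slack 15).
By complementary slackness, y = 0 for the non-binding constraints.
Dual feasibility on the basic columns requires 1·y_land + 1·y_fertilizer = 10, 4·y_land + 5·y_fertilizer = 48.
→ y_land = 2 and y_fertilizer = 8.
Shadow price of land = 2.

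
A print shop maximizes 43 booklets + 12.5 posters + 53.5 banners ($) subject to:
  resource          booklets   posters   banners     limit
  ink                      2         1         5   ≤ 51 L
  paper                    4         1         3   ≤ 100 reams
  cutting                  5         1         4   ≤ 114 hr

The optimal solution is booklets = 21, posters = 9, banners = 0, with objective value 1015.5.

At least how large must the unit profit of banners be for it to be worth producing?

56.5

Binding: ink and cutting. Non-binding: paper (7 unused).
Slack constraints have shadow price 0 (complementary slackness).
The binding rows give the dual system: 2·y_ink + 5·y_cutting = 43 and 1·y_ink + 1·y_cutting = 12.5.
This yields shadow prices y_ink = 6.5, y_cutting = 6.
banners enters the basis when its profit ≥ yᵀa₃ = 6.5·5 + 6·4 = 56.5.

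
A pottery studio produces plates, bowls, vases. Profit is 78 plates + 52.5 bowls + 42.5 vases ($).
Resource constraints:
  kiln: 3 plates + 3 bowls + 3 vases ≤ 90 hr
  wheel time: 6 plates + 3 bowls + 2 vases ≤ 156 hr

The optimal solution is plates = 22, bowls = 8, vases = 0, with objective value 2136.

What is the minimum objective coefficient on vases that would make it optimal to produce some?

Both kiln and wheel time are binding at x*.
The binding rows give the dual system: 3·y_kiln + 6·y_wheel time = 78 and 3·y_kiln + 3·y_wheel time = 52.5.
Solving: y_kiln = 9, y_wheel time = 8.5.
vases enters the basis when its profit ≥ yᵀa₃ = 9·3 + 8.5·2 = 44.

44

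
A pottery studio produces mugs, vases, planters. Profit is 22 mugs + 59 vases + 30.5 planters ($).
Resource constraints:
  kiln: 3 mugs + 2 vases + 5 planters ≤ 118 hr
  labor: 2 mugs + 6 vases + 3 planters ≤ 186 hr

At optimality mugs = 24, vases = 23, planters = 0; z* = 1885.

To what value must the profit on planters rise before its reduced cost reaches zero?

33.5

At the optimum: kiln uses 118 of 118 (binding); labor uses 186 of 186 (binding).
The binding rows give the dual system: 3·y_kiln + 2·y_labor = 22 and 2·y_kiln + 6·y_labor = 59.
→ y_kiln = 1 and y_labor = 9.5.
planters enters the basis when its profit ≥ yᵀa₃ = 1·5 + 9.5·3 = 33.5.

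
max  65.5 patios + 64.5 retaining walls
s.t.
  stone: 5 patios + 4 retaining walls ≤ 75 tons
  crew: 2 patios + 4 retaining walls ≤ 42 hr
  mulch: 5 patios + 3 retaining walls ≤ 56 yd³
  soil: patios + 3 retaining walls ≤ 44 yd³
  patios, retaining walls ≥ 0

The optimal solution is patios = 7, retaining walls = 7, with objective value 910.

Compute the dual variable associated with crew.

9

At the optimum: stone uses 63 of 75 (slack = 12); crew uses 42 of 42 (binding); mulch uses 56 of 56 (binding); soil uses 28 of 44 (slack = 16).
Since stone, soil are not tight, their duals are 0.
The binding rows give the dual system: 2·y_crew + 5·y_mulch = 65.5 and 4·y_crew + 3·y_mulch = 64.5.
Solving: y_crew = 9, y_mulch = 9.5.
Shadow price of crew = 9.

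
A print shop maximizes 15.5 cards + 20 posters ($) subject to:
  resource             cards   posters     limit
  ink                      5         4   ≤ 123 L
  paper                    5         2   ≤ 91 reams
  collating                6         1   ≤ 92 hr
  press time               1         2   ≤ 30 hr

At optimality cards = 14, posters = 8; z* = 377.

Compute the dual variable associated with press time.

Binding: collating and press time. Non-binding: ink (21 unused), paper (5 unused).
Since ink, paper are not tight, their duals are 0.
Dual feasibility on the basic columns requires 6·y_collating + 1·y_press time = 15.5, 1·y_collating + 2·y_press time = 20.
This yields shadow prices y_collating = 1, y_press time = 9.5.
Shadow price of press time = 9.5.

9.5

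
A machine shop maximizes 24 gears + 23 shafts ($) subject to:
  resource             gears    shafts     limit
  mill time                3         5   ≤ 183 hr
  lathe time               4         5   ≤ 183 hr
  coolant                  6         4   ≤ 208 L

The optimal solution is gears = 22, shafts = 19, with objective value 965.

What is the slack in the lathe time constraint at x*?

0

lathe time used = 4·22 + 5·19 = 183; slack = 183 − 183 = 0.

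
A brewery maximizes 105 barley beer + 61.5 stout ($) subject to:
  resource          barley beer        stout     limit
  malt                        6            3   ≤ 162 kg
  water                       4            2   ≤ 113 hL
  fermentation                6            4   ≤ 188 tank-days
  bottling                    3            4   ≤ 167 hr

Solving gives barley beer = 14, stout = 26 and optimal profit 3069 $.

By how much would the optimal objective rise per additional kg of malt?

8.5

Binding: malt and fermentation. Non-binding: water (5 unused), bottling (21 unused).
By complementary slackness, y = 0 for the non-binding constraints.
From A_Bᵀ y = c: 6·y_malt + 6·y_fermentation = 105; 3·y_malt + 4·y_fermentation = 61.5.
Solving: y_malt = 8.5, y_fermentation = 9.
Shadow price of malt = 8.5.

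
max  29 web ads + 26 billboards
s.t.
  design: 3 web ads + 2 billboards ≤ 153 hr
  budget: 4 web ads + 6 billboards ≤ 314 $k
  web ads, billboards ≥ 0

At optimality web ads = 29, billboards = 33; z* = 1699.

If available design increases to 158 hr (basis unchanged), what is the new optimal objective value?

At the optimum: design uses 153 of 153 (binding); budget uses 314 of 314 (binding).
The binding rows give the dual system: 3·y_design + 4·y_budget = 29 and 2·y_design + 6·y_budget = 26.
This yields shadow prices y_design = 7, y_budget = 2.
Δz = y_design·Δb = 7 × (5) = 35, so new z* = 1699 + 35 = 1734.

1734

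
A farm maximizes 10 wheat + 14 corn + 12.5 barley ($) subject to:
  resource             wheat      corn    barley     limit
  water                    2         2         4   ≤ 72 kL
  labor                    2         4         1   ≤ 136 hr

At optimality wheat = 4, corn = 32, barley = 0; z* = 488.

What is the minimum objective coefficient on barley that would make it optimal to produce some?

Both water and labor are binding at x*.
The binding rows give the dual system: 2·y_water + 2·y_labor = 10 and 2·y_water + 4·y_labor = 14.
This yields shadow prices y_water = 3, y_labor = 2.
barley enters the basis when its profit ≥ yᵀa₃ = 3·4 + 2·1 = 14.

14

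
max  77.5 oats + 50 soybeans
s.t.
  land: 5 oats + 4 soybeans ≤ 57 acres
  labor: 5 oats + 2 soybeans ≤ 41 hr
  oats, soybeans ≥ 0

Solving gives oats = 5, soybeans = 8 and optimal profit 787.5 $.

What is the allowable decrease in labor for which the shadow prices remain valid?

12.5

Binding constraints: land, labor. The basis is B = [[5,4],[5,2]] with det -10.
Per unit decrease in labor, x* moves by d = (-0.4, 0.5).
The basis stays optimal until oats reaches 0; allowable decrease = 12.5 hr.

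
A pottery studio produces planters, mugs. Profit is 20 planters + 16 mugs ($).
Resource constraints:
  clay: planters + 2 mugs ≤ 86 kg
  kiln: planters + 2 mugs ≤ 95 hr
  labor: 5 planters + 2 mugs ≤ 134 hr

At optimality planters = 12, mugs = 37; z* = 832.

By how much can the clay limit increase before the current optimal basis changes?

Binding constraints: clay, labor. The basis is B = [[1,2],[5,2]] with det -8.
Per unit increase in clay, x* moves by d = (-0.25, 0.625).
The basis stays optimal until kiln becomes binding; allowable increase = 9 kg.

9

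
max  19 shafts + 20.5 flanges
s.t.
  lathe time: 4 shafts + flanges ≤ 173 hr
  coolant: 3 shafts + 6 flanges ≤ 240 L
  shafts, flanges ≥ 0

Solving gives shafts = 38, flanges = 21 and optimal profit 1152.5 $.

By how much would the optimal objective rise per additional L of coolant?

3

Check each constraint at x*: lathe time 173/173 (tight); coolant 240/240 (tight).
Dual feasibility on the basic columns requires 4·y_lathe time + 3·y_coolant = 19, 1·y_lathe time + 6·y_coolant = 20.5.
Solving: y_lathe time = 2.5, y_coolant = 3.
Shadow price of coolant = 3.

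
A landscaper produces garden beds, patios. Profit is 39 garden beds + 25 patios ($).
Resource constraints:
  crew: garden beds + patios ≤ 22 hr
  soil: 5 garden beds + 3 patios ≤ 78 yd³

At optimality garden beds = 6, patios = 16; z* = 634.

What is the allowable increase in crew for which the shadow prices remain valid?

Binding constraints: crew, soil. The basis is B = [[1,1],[5,3]] with det -2.
Per unit increase in crew, x* moves by d = (-1.5, 2.5).
The basis stays optimal until garden beds reaches 0; allowable increase = 4 hr.

4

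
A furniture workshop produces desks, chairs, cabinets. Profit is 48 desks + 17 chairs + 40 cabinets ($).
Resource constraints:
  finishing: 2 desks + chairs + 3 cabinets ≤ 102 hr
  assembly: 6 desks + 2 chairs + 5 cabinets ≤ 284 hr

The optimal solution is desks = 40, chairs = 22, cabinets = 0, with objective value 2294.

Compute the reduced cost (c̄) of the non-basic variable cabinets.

-4

At the optimum: finishing uses 102 of 102 (binding); assembly uses 284 of 284 (binding).
From A_Bᵀ y = c: 2·y_finishing + 6·y_assembly = 48; 1·y_finishing + 2·y_assembly = 17.
Solving: y_finishing = 3, y_assembly = 7.
Reduced cost of cabinets: c₃ − yᵀa₃ = 40 − (3·3 + 7·5) = 40 − 44 = -4.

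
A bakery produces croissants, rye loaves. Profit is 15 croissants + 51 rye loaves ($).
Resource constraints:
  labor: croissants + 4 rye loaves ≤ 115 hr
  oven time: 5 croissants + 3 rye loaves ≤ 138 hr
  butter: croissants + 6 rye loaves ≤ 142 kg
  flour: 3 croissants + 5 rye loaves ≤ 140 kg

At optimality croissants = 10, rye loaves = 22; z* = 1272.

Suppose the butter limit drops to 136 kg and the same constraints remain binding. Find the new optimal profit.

1236

At the optimum: labor uses 98 of 115 (slack = 17); oven time uses 116 of 138 (slack = 22); butter uses 142 of 142 (binding); flour uses 140 of 140 (binding).
Slack constraints have shadow price 0 (complementary slackness).
Dual feasibility on the basic columns requires 1·y_butter + 3·y_flour = 15, 6·y_butter + 5·y_flour = 51.
Solving: y_butter = 6, y_flour = 3.
Δz = y_butter·Δb = 6 × (-6) = -36, so new z* = 1272 − 36 = 1236.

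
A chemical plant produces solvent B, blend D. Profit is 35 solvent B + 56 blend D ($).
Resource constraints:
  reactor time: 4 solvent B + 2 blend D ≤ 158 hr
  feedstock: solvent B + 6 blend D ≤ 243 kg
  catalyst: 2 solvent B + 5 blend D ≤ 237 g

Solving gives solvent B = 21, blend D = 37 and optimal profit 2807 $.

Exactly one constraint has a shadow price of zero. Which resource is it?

catalyst

reactor time: 158/158 (binding)
feedstock: 243/243 (binding)
catalyst: 227/237 (slack 10)
By complementary slackness, a constraint with positive slack has shadow price 0 → catalyst.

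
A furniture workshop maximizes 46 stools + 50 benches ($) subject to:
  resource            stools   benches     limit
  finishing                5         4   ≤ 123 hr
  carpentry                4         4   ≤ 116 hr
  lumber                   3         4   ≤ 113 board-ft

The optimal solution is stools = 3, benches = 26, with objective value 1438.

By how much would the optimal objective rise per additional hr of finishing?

At the optimum: finishing uses 119 of 123 (slack = 4); carpentry uses 116 of 116 (binding); lumber uses 113 of 113 (binding).
By complementary slackness, y = 0 for the non-binding constraint.
From A_Bᵀ y = c: 4·y_carpentry + 3·y_lumber = 46; 4·y_carpentry + 4·y_lumber = 50.
Solving: y_carpentry = 8.5, y_lumber = 4.
Shadow price of finishing = 0.

0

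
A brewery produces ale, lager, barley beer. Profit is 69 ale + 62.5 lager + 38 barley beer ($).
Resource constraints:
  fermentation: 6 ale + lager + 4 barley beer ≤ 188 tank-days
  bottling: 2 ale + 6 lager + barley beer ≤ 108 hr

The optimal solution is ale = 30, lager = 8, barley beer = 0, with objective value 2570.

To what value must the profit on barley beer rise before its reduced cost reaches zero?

43

At the optimum: fermentation uses 188 of 188 (binding); bottling uses 108 of 108 (binding).
Dual feasibility on the basic columns requires 6·y_fermentation + 2·y_bottling = 69, 1·y_fermentation + 6·y_bottling = 62.5.
This yields shadow prices y_fermentation = 8.5, y_bottling = 9.
barley beer enters the basis when its profit ≥ yᵀa₃ = 8.5·4 + 9·1 = 43.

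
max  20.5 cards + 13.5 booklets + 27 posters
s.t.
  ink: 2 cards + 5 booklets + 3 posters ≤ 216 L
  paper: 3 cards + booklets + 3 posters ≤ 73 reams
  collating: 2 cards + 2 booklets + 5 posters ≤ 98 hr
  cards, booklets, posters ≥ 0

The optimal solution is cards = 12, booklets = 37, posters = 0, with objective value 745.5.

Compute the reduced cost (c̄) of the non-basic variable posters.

-8.5

Check each constraint at x*: ink 209/216 (slack 7); paper 73/73 (tight); collating 98/98 (tight).
By complementary slackness, y = 0 for the non-binding constraint.
The binding rows give the dual system: 3·y_paper + 2·y_collating = 20.5 and 1·y_paper + 2·y_collating = 13.5.
This yields shadow prices y_paper = 3.5, y_collating = 5.
Reduced cost of posters: c₃ − yᵀa₃ = 27 − (3.5·3 + 5·5) = 27 − 35.5 = -8.5.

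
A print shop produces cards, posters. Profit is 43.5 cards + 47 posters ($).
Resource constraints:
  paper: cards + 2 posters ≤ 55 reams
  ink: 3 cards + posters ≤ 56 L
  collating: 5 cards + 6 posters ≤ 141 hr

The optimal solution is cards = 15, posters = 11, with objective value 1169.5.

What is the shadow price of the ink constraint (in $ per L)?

Binding: ink and collating. Non-binding: paper (18 unused).
Slack constraints have shadow price 0 (complementary slackness).
The binding rows give the dual system: 3·y_ink + 5·y_collating = 43.5 and 1·y_ink + 6·y_collating = 47.
Solving: y_ink = 2, y_collating = 7.5.
Shadow price of ink = 2.

2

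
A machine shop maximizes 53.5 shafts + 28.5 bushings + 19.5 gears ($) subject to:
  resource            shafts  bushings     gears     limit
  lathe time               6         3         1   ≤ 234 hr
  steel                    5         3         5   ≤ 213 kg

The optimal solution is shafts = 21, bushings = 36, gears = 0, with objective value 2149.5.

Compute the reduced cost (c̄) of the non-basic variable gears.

-4

At the optimum: lathe time uses 234 of 234 (binding); steel uses 213 of 213 (binding).
The binding rows give the dual system: 6·y_lathe time + 5·y_steel = 53.5 and 3·y_lathe time + 3·y_steel = 28.5.
This yields shadow prices y_lathe time = 6, y_steel = 3.5.
Reduced cost of gears: c₃ − yᵀa₃ = 19.5 − (6·1 + 3.5·5) = 19.5 − 23.5 = -4.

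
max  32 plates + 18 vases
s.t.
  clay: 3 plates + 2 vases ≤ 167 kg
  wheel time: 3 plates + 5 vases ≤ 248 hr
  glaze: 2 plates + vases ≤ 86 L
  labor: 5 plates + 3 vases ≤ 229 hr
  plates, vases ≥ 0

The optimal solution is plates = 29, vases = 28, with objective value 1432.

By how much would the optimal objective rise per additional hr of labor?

Check each constraint at x*: clay 143/167 (slack 24); wheel time 227/248 (slack 21); glaze 86/86 (tight); labor 229/229 (tight).
Slack constraints have shadow price 0 (complementary slackness).
Dual feasibility on the basic columns requires 2·y_glaze + 5·y_labor = 32, 1·y_glaze + 3·y_labor = 18.
→ y_glaze = 6 and y_labor = 4.
Shadow price of labor = 4.

4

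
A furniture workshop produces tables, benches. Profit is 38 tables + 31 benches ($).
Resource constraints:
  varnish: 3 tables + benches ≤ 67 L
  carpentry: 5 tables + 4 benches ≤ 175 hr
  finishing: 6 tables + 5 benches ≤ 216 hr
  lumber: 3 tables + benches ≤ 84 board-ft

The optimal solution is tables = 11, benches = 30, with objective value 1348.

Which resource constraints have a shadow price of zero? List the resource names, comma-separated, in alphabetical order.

varnish: 63/67 (slack 4)
carpentry: 175/175 (binding)
finishing: 216/216 (binding)
lumber: 63/84 (slack 21)
By complementary slackness, a constraint with positive slack has shadow price 0 → lumber, varnish.

lumber, varnish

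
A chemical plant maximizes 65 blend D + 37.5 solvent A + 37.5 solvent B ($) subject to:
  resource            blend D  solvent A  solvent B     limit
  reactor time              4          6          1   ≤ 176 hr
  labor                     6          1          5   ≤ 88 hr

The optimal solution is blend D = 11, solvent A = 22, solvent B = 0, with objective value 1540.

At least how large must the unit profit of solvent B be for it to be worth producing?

42.5

Check each constraint at x*: reactor time 176/176 (tight); labor 88/88 (tight).
From A_Bᵀ y = c: 4·y_reactor time + 6·y_labor = 65; 6·y_reactor time + 1·y_labor = 37.5.
→ y_reactor time = 5 and y_labor = 7.5.
solvent B enters the basis when its profit ≥ yᵀa₃ = 5·1 + 7.5·5 = 42.5.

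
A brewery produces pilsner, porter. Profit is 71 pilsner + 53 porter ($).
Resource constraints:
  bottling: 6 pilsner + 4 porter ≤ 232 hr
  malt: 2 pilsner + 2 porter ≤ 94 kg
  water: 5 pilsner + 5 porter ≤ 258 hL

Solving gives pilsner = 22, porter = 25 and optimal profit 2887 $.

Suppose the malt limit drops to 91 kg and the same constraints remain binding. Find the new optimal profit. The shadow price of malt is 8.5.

Δb = -3, so new z* = 2887 + (8.5)·(-3) = 2887 − 25.5 = 2861.5.

2861.5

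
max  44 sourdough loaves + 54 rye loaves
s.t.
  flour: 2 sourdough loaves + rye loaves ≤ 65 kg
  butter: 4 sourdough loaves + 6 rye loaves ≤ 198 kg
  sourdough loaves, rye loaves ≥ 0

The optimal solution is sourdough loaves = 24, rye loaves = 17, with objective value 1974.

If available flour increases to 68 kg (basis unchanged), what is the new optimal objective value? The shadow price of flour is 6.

1992

Δb = 3, so new z* = 1974 + (6)·(3) = 1974 + 18 = 1992.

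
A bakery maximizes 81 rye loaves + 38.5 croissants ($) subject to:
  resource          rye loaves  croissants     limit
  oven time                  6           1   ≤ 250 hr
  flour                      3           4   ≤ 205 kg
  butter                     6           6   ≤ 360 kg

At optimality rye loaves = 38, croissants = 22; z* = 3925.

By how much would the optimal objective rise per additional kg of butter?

At the optimum: oven time uses 250 of 250 (binding); flour uses 202 of 205 (slack = 3); butter uses 360 of 360 (binding).
Since flour is not tight, its dual is 0.
Dual feasibility on the basic columns requires 6·y_oven time + 6·y_butter = 81, 1·y_oven time + 6·y_butter = 38.5.
This yields shadow prices y_oven time = 8.5, y_butter = 5.
Shadow price of butter = 5.

5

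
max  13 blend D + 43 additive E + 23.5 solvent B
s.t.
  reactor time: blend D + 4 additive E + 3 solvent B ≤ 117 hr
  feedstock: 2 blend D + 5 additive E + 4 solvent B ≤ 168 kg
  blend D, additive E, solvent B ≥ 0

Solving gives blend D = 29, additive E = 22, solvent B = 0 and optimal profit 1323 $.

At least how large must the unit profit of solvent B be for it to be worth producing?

33

At the optimum: reactor time uses 117 of 117 (binding); feedstock uses 168 of 168 (binding).
The binding rows give the dual system: 1·y_reactor time + 2·y_feedstock = 13 and 4·y_reactor time + 5·y_feedstock = 43.
This yields shadow prices y_reactor time = 7, y_feedstock = 3.
solvent B enters the basis when its profit ≥ yᵀa₃ = 7·3 + 3·4 = 33.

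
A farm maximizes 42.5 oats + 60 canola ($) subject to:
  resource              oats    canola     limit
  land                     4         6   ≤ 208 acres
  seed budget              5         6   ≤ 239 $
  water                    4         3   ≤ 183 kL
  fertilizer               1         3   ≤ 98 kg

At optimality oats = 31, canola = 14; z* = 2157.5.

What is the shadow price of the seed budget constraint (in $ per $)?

At the optimum: land uses 208 of 208 (binding); seed budget uses 239 of 239 (binding); water uses 166 of 183 (slack = 17); fertilizer uses 73 of 98 (slack = 25).
By complementary slackness, y = 0 for the non-binding constraints.
Dual feasibility on the basic columns requires 4·y_land + 5·y_seed budget = 42.5, 6·y_land + 6·y_seed budget = 60.
Solving: y_land = 7.5, y_seed budget = 2.5.
Shadow price of seed budget = 2.5.

2.5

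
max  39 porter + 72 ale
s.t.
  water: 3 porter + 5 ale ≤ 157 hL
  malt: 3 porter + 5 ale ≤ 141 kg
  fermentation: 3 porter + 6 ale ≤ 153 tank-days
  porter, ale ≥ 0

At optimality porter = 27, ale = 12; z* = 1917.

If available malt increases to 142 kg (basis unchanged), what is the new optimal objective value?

Binding: malt and fermentation. Non-binding: water (16 unused).
Slack constraints have shadow price 0 (complementary slackness).
Dual feasibility on the basic columns requires 3·y_malt + 3·y_fermentation = 39, 5·y_malt + 6·y_fermentation = 72.
Solving: y_malt = 6, y_fermentation = 7.
Δz = y_malt·Δb = 6 × (1) = 6, so new z* = 1917 + 6 = 1923.

1923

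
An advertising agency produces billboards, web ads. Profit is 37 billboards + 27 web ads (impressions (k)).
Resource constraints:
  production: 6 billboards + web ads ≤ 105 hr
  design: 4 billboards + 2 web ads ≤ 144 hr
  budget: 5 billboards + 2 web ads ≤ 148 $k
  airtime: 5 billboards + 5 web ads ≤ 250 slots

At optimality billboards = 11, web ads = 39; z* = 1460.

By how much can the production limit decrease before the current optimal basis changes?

55

Binding constraints: production, airtime. The basis is B = [[6,1],[5,5]] with det 25.
Per unit decrease in production, x* moves by d = (-0.2, 0.2).
The basis stays optimal until billboards reaches 0; allowable decrease = 55 hr.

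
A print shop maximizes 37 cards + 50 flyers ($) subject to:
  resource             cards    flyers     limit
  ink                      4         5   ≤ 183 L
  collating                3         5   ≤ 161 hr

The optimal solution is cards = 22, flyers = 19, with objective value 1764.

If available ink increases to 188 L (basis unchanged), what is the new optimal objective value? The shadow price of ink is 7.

1799

Δb = 5, so new z* = 1764 + (7)·(5) = 1764 + 35 = 1799.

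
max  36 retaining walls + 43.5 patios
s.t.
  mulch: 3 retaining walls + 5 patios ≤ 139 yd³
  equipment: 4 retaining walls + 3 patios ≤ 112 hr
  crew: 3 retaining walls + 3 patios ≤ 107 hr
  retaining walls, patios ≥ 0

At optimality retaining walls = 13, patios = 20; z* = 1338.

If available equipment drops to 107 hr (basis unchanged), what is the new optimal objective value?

Binding: mulch and equipment. Non-binding: crew (8 unused).
Slack constraints have shadow price 0 (complementary slackness).
Dual feasibility on the basic columns requires 3·y_mulch + 4·y_equipment = 36, 5·y_mulch + 3·y_equipment = 43.5.
This yields shadow prices y_mulch = 6, y_equipment = 4.5.
Δz = y_equipment·Δb = 4.5 × (-5) = -22.5, so new z* = 1338 − 22.5 = 1315.5.

1315.5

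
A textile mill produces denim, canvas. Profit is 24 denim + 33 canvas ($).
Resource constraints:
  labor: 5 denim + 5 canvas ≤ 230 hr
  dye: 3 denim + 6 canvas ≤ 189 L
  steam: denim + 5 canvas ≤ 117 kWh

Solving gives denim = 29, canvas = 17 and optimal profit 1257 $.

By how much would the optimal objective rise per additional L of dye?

3

Binding: labor and dye. Non-binding: steam (3 unused).
Since steam is not tight, its dual is 0.
From A_Bᵀ y = c: 5·y_labor + 3·y_dye = 24; 5·y_labor + 6·y_dye = 33.
→ y_labor = 3 and y_dye = 3.
Shadow price of dye = 3.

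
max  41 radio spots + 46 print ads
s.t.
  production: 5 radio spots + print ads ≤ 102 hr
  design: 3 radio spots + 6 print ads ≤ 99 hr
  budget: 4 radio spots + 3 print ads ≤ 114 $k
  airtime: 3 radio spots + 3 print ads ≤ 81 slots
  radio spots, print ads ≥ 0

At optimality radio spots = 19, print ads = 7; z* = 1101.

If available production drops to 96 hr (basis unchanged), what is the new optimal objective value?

1077

Check each constraint at x*: production 102/102 (tight); design 99/99 (tight); budget 97/114 (slack 17); airtime 78/81 (slack 3).
Slack constraints have shadow price 0 (complementary slackness).
The binding rows give the dual system: 5·y_production + 3·y_design = 41 and 1·y_production + 6·y_design = 46.
→ y_production = 4 and y_design = 7.
Δz = y_production·Δb = 4 × (-6) = -24, so new z* = 1101 − 24 = 1077.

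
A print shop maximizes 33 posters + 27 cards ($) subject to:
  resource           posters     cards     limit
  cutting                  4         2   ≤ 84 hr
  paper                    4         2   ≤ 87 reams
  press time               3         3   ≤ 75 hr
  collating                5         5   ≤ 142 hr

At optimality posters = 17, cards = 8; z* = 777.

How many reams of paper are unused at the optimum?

3

paper used = 4·17 + 2·8 = 84; slack = 87 − 84 = 3.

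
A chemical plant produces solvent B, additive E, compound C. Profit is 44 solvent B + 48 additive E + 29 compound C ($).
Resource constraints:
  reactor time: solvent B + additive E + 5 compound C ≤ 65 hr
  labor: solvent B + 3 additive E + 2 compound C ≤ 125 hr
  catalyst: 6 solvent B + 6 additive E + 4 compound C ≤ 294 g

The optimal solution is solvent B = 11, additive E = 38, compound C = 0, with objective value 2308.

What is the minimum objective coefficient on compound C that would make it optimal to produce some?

At the optimum: reactor time uses 49 of 65 (slack = 16); labor uses 125 of 125 (binding); catalyst uses 294 of 294 (binding).
By complementary slackness, y = 0 for the non-binding constraint.
From A_Bᵀ y = c: 1·y_labor + 6·y_catalyst = 44; 3·y_labor + 6·y_catalyst = 48.
→ y_labor = 2 and y_catalyst = 7.
compound C enters the basis when its profit ≥ yᵀa₃ = 2·2 + 7·4 = 32.

32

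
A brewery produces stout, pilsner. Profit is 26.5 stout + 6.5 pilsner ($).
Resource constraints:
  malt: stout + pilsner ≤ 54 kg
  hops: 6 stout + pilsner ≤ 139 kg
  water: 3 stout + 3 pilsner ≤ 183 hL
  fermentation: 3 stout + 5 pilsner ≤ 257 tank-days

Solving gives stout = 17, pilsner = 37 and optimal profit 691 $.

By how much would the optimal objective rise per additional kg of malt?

2.5

Check each constraint at x*: malt 54/54 (tight); hops 139/139 (tight); water 162/183 (slack 21); fermentation 236/257 (slack 21).
By complementary slackness, y = 0 for the non-binding constraints.
Dual feasibility on the basic columns requires 1·y_malt + 6·y_hops = 26.5, 1·y_malt + 1·y_hops = 6.5.
This yields shadow prices y_malt = 2.5, y_hops = 4.
Shadow price of malt = 2.5.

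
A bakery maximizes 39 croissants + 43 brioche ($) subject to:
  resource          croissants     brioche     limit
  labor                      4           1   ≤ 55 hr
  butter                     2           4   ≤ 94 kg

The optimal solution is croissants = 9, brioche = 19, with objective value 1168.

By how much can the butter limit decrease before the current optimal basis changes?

Binding constraints: labor, butter. The basis is B = [[4,1],[2,4]] with det 14.
Per unit decrease in butter, x* moves by d = (0.0714, -0.2857).
The basis stays optimal until brioche reaches 0; allowable decrease = 66.5 kg.

66.5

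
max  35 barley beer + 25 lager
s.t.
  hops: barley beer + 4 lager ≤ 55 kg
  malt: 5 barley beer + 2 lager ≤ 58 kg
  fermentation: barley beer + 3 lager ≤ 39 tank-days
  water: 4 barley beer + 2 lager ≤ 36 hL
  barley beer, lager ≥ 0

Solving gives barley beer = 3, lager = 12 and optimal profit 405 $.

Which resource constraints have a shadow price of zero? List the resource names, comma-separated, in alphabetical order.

hops: 51/55 (slack 4)
malt: 39/58 (slack 19)
fermentation: 39/39 (binding)
water: 36/36 (binding)
By complementary slackness, a constraint with positive slack has shadow price 0 → hops, malt.

hops, malt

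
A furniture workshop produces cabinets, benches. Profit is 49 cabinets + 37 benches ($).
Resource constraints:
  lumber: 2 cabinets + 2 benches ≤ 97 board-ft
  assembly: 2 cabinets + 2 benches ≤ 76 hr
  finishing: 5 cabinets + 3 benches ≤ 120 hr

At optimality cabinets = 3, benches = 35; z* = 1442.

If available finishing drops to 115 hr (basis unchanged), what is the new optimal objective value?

At the optimum: lumber uses 76 of 97 (slack = 21); assembly uses 76 of 76 (binding); finishing uses 120 of 120 (binding).
By complementary slackness, y = 0 for the non-binding constraint.
From A_Bᵀ y = c: 2·y_assembly + 5·y_finishing = 49; 2·y_assembly + 3·y_finishing = 37.
This yields shadow prices y_assembly = 9.5, y_finishing = 6.
Δz = y_finishing·Δb = 6 × (-5) = -30, so new z* = 1442 − 30 = 1412.

1412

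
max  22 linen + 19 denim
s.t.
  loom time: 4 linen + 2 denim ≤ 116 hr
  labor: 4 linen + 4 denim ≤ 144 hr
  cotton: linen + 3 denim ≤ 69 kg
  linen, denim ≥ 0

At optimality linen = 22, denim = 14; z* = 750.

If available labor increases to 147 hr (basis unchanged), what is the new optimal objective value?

Binding: loom time and labor. Non-binding: cotton (5 unused).
Since cotton is not tight, its dual is 0.
Dual feasibility on the basic columns requires 4·y_loom time + 4·y_labor = 22, 2·y_loom time + 4·y_labor = 19.
→ y_loom time = 1.5 and y_labor = 4.
Δz = y_labor·Δb = 4 × (3) = 12, so new z* = 750 + 12 = 762.

762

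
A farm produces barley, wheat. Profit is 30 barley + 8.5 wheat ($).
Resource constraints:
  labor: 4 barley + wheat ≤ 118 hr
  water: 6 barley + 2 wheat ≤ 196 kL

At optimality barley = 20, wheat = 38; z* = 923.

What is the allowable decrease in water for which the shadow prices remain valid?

19

Binding constraints: labor, water. The basis is B = [[4,1],[6,2]] with det 2.
Per unit decrease in water, x* moves by d = (0.5, -2).
The basis stays optimal until wheat reaches 0; allowable decrease = 19 kL.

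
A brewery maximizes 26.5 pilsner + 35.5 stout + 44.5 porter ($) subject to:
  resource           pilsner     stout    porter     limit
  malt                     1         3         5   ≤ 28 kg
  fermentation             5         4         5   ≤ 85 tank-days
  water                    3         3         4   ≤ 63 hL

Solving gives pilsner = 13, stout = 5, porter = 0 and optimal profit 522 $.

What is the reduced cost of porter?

-8

Binding: malt and fermentation. Non-binding: water (9 unused).
Since water is not tight, its dual is 0.
Dual feasibility on the basic columns requires 1·y_malt + 5·y_fermentation = 26.5, 3·y_malt + 4·y_fermentation = 35.5.
→ y_malt = 6.5 and y_fermentation = 4.
Reduced cost of porter: c₃ − yᵀa₃ = 44.5 − (6.5·5 + 4·5) = 44.5 − 52.5 = -8.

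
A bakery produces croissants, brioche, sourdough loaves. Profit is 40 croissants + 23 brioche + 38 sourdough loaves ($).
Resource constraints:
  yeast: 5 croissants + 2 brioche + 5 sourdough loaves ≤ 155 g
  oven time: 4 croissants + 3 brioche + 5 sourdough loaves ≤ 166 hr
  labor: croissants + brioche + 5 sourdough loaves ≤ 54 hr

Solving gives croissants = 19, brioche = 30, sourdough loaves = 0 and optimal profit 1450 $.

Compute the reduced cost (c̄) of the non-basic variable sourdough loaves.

-7

Check each constraint at x*: yeast 155/155 (tight); oven time 166/166 (tight); labor 49/54 (slack 5).
By complementary slackness, y = 0 for the non-binding constraint.
From A_Bᵀ y = c: 5·y_yeast + 4·y_oven time = 40; 2·y_yeast + 3·y_oven time = 23.
Solving: y_yeast = 4, y_oven time = 5.
Reduced cost of sourdough loaves: c₃ − yᵀa₃ = 38 − (4·5 + 5·5) = 38 − 45 = -7.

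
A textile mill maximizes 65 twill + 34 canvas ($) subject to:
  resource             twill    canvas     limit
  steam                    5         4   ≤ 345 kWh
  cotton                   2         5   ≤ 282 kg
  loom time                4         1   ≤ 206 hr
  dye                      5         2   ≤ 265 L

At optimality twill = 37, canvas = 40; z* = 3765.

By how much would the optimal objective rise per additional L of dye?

9

Binding: steam and dye. Non-binding: cotton (8 unused), loom time (18 unused).
By complementary slackness, y = 0 for the non-binding constraints.
Dual feasibility on the basic columns requires 5·y_steam + 5·y_dye = 65, 4·y_steam + 2·y_dye = 34.
This yields shadow prices y_steam = 4, y_dye = 9.
Shadow price of dye = 9.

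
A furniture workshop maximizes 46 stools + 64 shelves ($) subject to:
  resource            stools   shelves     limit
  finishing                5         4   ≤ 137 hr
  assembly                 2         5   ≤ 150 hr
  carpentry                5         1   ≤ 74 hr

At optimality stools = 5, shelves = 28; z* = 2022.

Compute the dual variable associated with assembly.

8

Check each constraint at x*: finishing 137/137 (tight); assembly 150/150 (tight); carpentry 53/74 (slack 21).
Slack constraints have shadow price 0 (complementary slackness).
From A_Bᵀ y = c: 5·y_finishing + 2·y_assembly = 46; 4·y_finishing + 5·y_assembly = 64.
→ y_finishing = 6 and y_assembly = 8.
Shadow price of assembly = 8.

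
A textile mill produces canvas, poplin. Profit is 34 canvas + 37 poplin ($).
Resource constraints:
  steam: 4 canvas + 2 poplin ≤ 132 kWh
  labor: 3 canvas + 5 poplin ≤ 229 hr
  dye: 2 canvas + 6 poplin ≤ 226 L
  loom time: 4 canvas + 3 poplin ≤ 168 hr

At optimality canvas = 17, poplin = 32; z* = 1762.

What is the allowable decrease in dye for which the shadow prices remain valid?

Binding constraints: steam, dye. The basis is B = [[4,2],[2,6]] with det 20.
Per unit decrease in dye, x* moves by d = (0.1, -0.2).
The basis stays optimal until poplin reaches 0; allowable decrease = 160 L.

160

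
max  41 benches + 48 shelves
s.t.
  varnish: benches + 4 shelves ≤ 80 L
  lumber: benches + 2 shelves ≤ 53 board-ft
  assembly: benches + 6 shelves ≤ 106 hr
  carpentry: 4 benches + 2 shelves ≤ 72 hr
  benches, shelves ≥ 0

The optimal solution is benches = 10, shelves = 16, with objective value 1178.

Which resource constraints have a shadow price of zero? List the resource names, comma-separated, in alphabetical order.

varnish: 74/80 (slack 6)
lumber: 42/53 (slack 11)
assembly: 106/106 (binding)
carpentry: 72/72 (binding)
By complementary slackness, a constraint with positive slack has shadow price 0 → lumber, varnish.

lumber, varnish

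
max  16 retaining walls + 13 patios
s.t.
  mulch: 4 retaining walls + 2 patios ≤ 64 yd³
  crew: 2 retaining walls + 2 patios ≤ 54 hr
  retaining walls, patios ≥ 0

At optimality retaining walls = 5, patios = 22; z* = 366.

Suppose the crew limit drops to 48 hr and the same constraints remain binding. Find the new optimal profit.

Both mulch and crew are binding at x*.
The binding rows give the dual system: 4·y_mulch + 2·y_crew = 16 and 2·y_mulch + 2·y_crew = 13.
Solving: y_mulch = 1.5, y_crew = 5.
Δz = y_crew·Δb = 5 × (-6) = -30, so new z* = 366 − 30 = 336.

336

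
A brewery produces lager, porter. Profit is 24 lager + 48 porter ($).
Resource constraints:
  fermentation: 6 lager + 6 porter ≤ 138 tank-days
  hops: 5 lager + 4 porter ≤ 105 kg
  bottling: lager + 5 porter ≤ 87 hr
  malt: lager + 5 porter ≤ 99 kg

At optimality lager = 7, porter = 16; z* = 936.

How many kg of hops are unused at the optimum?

hops used = 5·7 + 4·16 = 99; slack = 105 − 99 = 6.

6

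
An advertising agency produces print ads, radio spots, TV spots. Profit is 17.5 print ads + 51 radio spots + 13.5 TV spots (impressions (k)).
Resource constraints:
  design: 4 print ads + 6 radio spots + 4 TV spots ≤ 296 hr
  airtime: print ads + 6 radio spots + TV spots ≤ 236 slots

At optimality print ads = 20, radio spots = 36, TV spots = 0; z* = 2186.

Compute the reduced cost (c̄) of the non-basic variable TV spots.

-4

Check each constraint at x*: design 296/296 (tight); airtime 236/236 (tight).
From A_Bᵀ y = c: 4·y_design + 1·y_airtime = 17.5; 6·y_design + 6·y_airtime = 51.
Solving: y_design = 3, y_airtime = 5.5.
Reduced cost of TV spots: c₃ − yᵀa₃ = 13.5 − (3·4 + 5.5·1) = 13.5 − 17.5 = -4.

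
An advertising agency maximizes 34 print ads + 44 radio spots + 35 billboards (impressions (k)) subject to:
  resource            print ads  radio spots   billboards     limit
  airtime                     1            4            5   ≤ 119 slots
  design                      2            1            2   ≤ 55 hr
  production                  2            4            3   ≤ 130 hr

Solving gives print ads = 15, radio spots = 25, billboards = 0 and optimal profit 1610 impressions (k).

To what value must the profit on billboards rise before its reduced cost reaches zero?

43

At the optimum: airtime uses 115 of 119 (slack = 4); design uses 55 of 55 (binding); production uses 130 of 130 (binding).
Since airtime is not tight, its dual is 0.
The binding rows give the dual system: 2·y_design + 2·y_production = 34 and 1·y_design + 4·y_production = 44.
Solving: y_design = 8, y_production = 9.
billboards enters the basis when its profit ≥ yᵀa₃ = 8·2 + 9·3 = 43.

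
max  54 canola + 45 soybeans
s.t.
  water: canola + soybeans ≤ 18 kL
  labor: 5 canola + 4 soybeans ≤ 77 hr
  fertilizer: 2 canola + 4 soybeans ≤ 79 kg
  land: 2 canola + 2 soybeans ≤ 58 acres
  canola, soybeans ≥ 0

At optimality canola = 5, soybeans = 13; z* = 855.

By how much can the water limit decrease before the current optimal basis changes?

Binding constraints: water, labor. The basis is B = [[1,1],[5,4]] with det -1.
Per unit decrease in water, x* moves by d = (4, -5).
The basis stays optimal until soybeans reaches 0; allowable decrease = 2.6 kL.

2.6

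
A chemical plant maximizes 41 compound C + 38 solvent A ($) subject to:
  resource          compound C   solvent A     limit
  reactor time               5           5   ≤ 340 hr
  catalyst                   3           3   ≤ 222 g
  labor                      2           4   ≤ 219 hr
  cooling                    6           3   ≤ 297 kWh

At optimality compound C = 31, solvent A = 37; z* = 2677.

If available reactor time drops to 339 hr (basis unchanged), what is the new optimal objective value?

2670

Check each constraint at x*: reactor time 340/340 (tight); catalyst 204/222 (slack 18); labor 210/219 (slack 9); cooling 297/297 (tight).
Since catalyst, labor are not tight, their duals are 0.
Dual feasibility on the basic columns requires 5·y_reactor time + 6·y_cooling = 41, 5·y_reactor time + 3·y_cooling = 38.
This yields shadow prices y_reactor time = 7, y_cooling = 1.
Δz = y_reactor time·Δb = 7 × (-1) = -7, so new z* = 2677 − 7 = 2670.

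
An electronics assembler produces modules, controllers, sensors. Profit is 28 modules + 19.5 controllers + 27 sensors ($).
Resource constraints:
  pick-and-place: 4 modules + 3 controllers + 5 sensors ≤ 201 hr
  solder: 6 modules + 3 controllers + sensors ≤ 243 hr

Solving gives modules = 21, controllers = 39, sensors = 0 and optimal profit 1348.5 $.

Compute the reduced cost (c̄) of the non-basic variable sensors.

Both pick-and-place and solder are binding at x*.
Dual feasibility on the basic columns requires 4·y_pick-and-place + 6·y_solder = 28, 3·y_pick-and-place + 3·y_solder = 19.5.
→ y_pick-and-place = 5.5 and y_solder = 1.
Reduced cost of sensors: c₃ − yᵀa₃ = 27 − (5.5·5 + 1·1) = 27 − 28.5 = -1.5.

-1.5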